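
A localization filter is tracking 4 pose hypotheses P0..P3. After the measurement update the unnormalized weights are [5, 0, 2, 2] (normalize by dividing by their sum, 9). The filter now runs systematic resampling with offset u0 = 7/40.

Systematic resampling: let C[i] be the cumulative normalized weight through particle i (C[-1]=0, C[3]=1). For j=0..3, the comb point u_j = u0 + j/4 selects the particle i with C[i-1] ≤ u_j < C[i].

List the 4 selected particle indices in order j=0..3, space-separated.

C = [5/9, 5/9, 7/9, 1]
j=0: u_0=7/40 ∈ [0, 5/9) → index 0
j=1: u_1=17/40 ∈ [0, 5/9) → index 0
j=2: u_2=27/40 ∈ [5/9, 7/9) → index 2
j=3: u_3=37/40 ∈ [7/9, 1) → index 3

0 0 2 3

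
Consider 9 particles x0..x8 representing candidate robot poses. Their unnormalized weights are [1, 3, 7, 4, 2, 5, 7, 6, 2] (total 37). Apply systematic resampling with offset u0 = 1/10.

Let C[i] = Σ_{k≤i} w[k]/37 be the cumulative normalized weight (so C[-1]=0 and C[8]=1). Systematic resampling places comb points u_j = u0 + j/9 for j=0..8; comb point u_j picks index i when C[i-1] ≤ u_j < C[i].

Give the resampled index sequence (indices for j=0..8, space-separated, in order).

1 2 3 4 5 6 6 7 8

C = [1/37, 4/37, 11/37, 15/37, 17/37, 22/37, 29/37, 35/37, 1]
j=0: u_0=1/10 ∈ [1/37, 4/37) → index 1
j=1: u_1=19/90 ∈ [4/37, 11/37) → index 2
j=2: u_2=29/90 ∈ [11/37, 15/37) → index 3
j=3: u_3=13/30 ∈ [15/37, 17/37) → index 4
j=4: u_4=49/90 ∈ [17/37, 22/37) → index 5
j=5: u_5=59/90 ∈ [22/37, 29/37) → index 6
j=6: u_6=23/30 ∈ [22/37, 29/37) → index 6
j=7: u_7=79/90 ∈ [29/37, 35/37) → index 7
j=8: u_8=89/90 ∈ [35/37, 1) → index 8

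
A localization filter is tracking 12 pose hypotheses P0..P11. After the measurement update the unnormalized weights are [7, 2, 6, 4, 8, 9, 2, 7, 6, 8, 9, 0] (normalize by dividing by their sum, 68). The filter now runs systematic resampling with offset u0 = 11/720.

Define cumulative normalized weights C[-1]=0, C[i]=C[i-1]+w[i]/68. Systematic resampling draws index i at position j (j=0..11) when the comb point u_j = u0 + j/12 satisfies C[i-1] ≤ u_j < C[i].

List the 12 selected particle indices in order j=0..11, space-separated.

C = [7/68, 9/68, 15/68, 19/68, 27/68, 9/17, 19/34, 45/68, 3/4, 59/68, 1, 1]
j=0: u_0=11/720 ∈ [0, 7/68) → index 0
j=1: u_1=71/720 ∈ [0, 7/68) → index 0
j=2: u_2=131/720 ∈ [9/68, 15/68) → index 2
j=3: u_3=191/720 ∈ [15/68, 19/68) → index 3
j=4: u_4=251/720 ∈ [19/68, 27/68) → index 4
j=5: u_5=311/720 ∈ [27/68, 9/17) → index 5
j=6: u_6=371/720 ∈ [27/68, 9/17) → index 5
j=7: u_7=431/720 ∈ [19/34, 45/68) → index 7
j=8: u_8=491/720 ∈ [45/68, 3/4) → index 8
j=9: u_9=551/720 ∈ [3/4, 59/68) → index 9
j=10: u_10=611/720 ∈ [3/4, 59/68) → index 9
j=11: u_11=671/720 ∈ [59/68, 1) → index 10

0 0 2 3 4 5 5 7 8 9 9 10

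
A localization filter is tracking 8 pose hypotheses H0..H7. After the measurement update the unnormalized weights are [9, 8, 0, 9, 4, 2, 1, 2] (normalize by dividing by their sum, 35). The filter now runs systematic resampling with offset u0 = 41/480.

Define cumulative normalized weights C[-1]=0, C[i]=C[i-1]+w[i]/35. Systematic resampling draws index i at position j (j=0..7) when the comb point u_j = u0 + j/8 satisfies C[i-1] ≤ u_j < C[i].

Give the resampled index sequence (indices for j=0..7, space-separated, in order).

0 0 1 1 3 3 4 7

C = [9/35, 17/35, 17/35, 26/35, 6/7, 32/35, 33/35, 1]
j=0: u_0=41/480 ∈ [0, 9/35) → index 0
j=1: u_1=101/480 ∈ [0, 9/35) → index 0
j=2: u_2=161/480 ∈ [9/35, 17/35) → index 1
j=3: u_3=221/480 ∈ [9/35, 17/35) → index 1
j=4: u_4=281/480 ∈ [17/35, 26/35) → index 3
j=5: u_5=341/480 ∈ [17/35, 26/35) → index 3
j=6: u_6=401/480 ∈ [26/35, 6/7) → index 4
j=7: u_7=461/480 ∈ [33/35, 1) → index 7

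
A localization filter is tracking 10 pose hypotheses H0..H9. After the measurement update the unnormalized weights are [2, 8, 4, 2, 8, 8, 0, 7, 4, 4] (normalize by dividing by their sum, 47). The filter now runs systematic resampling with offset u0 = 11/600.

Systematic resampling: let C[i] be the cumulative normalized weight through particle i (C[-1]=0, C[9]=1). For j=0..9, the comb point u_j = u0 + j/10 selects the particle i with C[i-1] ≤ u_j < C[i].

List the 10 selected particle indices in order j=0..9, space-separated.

0 1 2 3 4 5 5 7 7 9

C = [2/47, 10/47, 14/47, 16/47, 24/47, 32/47, 32/47, 39/47, 43/47, 1]
j=0: u_0=11/600 ∈ [0, 2/47) → index 0
j=1: u_1=71/600 ∈ [2/47, 10/47) → index 1
j=2: u_2=131/600 ∈ [10/47, 14/47) → index 2
j=3: u_3=191/600 ∈ [14/47, 16/47) → index 3
j=4: u_4=251/600 ∈ [16/47, 24/47) → index 4
j=5: u_5=311/600 ∈ [24/47, 32/47) → index 5
j=6: u_6=371/600 ∈ [24/47, 32/47) → index 5
j=7: u_7=431/600 ∈ [32/47, 39/47) → index 7
j=8: u_8=491/600 ∈ [32/47, 39/47) → index 7
j=9: u_9=551/600 ∈ [43/47, 1) → index 9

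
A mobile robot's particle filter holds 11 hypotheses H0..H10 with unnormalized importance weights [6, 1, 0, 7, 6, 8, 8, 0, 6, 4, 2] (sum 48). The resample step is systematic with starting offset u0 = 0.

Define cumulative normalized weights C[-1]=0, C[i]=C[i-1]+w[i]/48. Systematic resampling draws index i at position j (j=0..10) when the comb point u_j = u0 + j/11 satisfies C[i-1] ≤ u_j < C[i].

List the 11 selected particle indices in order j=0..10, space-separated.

C = [1/8, 7/48, 7/48, 7/24, 5/12, 7/12, 3/4, 3/4, 7/8, 23/24, 1]
j=0: u_0=0 ∈ [0, 1/8) → index 0
j=1: u_1=1/11 ∈ [0, 1/8) → index 0
j=2: u_2=2/11 ∈ [7/48, 7/24) → index 3
j=3: u_3=3/11 ∈ [7/48, 7/24) → index 3
j=4: u_4=4/11 ∈ [7/24, 5/12) → index 4
j=5: u_5=5/11 ∈ [5/12, 7/12) → index 5
j=6: u_6=6/11 ∈ [5/12, 7/12) → index 5
j=7: u_7=7/11 ∈ [7/12, 3/4) → index 6
j=8: u_8=8/11 ∈ [7/12, 3/4) → index 6
j=9: u_9=9/11 ∈ [3/4, 7/8) → index 8
j=10: u_10=10/11 ∈ [7/8, 23/24) → index 9

0 0 3 3 4 5 5 6 6 8 9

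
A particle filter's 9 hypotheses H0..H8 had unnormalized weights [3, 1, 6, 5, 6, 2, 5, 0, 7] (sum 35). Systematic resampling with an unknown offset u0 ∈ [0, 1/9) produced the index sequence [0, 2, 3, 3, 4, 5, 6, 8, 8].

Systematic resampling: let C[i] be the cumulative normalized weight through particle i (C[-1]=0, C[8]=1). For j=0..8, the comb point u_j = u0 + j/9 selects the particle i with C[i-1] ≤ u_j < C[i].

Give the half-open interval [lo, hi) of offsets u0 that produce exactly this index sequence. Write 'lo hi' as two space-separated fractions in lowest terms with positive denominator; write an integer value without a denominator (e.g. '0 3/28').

C = [3/35, 4/35, 2/7, 3/7, 3/5, 23/35, 4/5, 4/5, 1]
j=0 picked index 0: u0 ∈ [0, 3/35)
j=1 picked index 2: u0 ∈ [1/315, 11/63)
j=2 picked index 3: u0 ∈ [4/63, 13/63)
j=3 picked index 3: u0 ∈ [-1/21, 2/21)
j=4 picked index 4: u0 ∈ [-1/63, 7/45)
j=5 picked index 5: u0 ∈ [2/45, 32/315)
j=6 picked index 6: u0 ∈ [-1/105, 2/15)
j=7 picked index 8: u0 ∈ [1/45, 2/9)
j=8 picked index 8: u0 ∈ [-4/45, 1/9)
intersection: [4/63, 3/35)

4/63 3/35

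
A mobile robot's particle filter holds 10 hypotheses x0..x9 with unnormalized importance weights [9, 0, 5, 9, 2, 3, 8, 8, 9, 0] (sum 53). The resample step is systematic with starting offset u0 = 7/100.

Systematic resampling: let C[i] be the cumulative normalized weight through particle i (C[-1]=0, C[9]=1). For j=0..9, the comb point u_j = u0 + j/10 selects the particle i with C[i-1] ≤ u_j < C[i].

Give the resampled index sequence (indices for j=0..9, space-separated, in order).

0 2 3 3 4 6 6 7 8 8

C = [9/53, 9/53, 14/53, 23/53, 25/53, 28/53, 36/53, 44/53, 1, 1]
j=0: u_0=7/100 ∈ [0, 9/53) → index 0
j=1: u_1=17/100 ∈ [9/53, 14/53) → index 2
j=2: u_2=27/100 ∈ [14/53, 23/53) → index 3
j=3: u_3=37/100 ∈ [14/53, 23/53) → index 3
j=4: u_4=47/100 ∈ [23/53, 25/53) → index 4
j=5: u_5=57/100 ∈ [28/53, 36/53) → index 6
j=6: u_6=67/100 ∈ [28/53, 36/53) → index 6
j=7: u_7=77/100 ∈ [36/53, 44/53) → index 7
j=8: u_8=87/100 ∈ [44/53, 1) → index 8
j=9: u_9=97/100 ∈ [44/53, 1) → index 8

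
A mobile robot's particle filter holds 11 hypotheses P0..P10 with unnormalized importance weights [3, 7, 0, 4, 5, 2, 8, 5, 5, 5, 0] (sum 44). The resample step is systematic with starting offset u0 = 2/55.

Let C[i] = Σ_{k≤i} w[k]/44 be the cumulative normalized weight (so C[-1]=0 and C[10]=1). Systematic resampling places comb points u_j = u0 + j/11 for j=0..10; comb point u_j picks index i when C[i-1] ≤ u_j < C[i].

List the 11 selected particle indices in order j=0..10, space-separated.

C = [3/44, 5/22, 5/22, 7/22, 19/44, 21/44, 29/44, 17/22, 39/44, 1, 1]
j=0: u_0=2/55 ∈ [0, 3/44) → index 0
j=1: u_1=7/55 ∈ [3/44, 5/22) → index 1
j=2: u_2=12/55 ∈ [3/44, 5/22) → index 1
j=3: u_3=17/55 ∈ [5/22, 7/22) → index 3
j=4: u_4=2/5 ∈ [7/22, 19/44) → index 4
j=5: u_5=27/55 ∈ [21/44, 29/44) → index 6
j=6: u_6=32/55 ∈ [21/44, 29/44) → index 6
j=7: u_7=37/55 ∈ [29/44, 17/22) → index 7
j=8: u_8=42/55 ∈ [29/44, 17/22) → index 7
j=9: u_9=47/55 ∈ [17/22, 39/44) → index 8
j=10: u_10=52/55 ∈ [39/44, 1) → index 9

0 1 1 3 4 6 6 7 7 8 9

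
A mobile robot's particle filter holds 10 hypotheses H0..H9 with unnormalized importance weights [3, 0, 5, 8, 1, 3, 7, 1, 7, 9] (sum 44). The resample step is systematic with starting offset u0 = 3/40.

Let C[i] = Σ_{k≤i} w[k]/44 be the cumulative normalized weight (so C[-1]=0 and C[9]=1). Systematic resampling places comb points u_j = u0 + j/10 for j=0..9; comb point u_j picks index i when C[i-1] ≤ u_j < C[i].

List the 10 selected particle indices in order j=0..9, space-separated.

C = [3/44, 3/44, 2/11, 4/11, 17/44, 5/11, 27/44, 7/11, 35/44, 1]
j=0: u_0=3/40 ∈ [3/44, 2/11) → index 2
j=1: u_1=7/40 ∈ [3/44, 2/11) → index 2
j=2: u_2=11/40 ∈ [2/11, 4/11) → index 3
j=3: u_3=3/8 ∈ [4/11, 17/44) → index 4
j=4: u_4=19/40 ∈ [5/11, 27/44) → index 6
j=5: u_5=23/40 ∈ [5/11, 27/44) → index 6
j=6: u_6=27/40 ∈ [7/11, 35/44) → index 8
j=7: u_7=31/40 ∈ [7/11, 35/44) → index 8
j=8: u_8=7/8 ∈ [35/44, 1) → index 9
j=9: u_9=39/40 ∈ [35/44, 1) → index 9

2 2 3 4 6 6 8 8 9 9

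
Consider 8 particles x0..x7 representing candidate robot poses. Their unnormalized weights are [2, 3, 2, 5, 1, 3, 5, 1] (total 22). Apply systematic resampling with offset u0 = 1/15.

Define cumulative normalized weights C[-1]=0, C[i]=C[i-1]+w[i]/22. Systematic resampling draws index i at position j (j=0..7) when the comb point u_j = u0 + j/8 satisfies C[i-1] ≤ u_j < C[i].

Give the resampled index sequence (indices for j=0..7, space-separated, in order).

C = [1/11, 5/22, 7/22, 6/11, 13/22, 8/11, 21/22, 1]
j=0: u_0=1/15 ∈ [0, 1/11) → index 0
j=1: u_1=23/120 ∈ [1/11, 5/22) → index 1
j=2: u_2=19/60 ∈ [5/22, 7/22) → index 2
j=3: u_3=53/120 ∈ [7/22, 6/11) → index 3
j=4: u_4=17/30 ∈ [6/11, 13/22) → index 4
j=5: u_5=83/120 ∈ [13/22, 8/11) → index 5
j=6: u_6=49/60 ∈ [8/11, 21/22) → index 6
j=7: u_7=113/120 ∈ [8/11, 21/22) → index 6

0 1 2 3 4 5 6 6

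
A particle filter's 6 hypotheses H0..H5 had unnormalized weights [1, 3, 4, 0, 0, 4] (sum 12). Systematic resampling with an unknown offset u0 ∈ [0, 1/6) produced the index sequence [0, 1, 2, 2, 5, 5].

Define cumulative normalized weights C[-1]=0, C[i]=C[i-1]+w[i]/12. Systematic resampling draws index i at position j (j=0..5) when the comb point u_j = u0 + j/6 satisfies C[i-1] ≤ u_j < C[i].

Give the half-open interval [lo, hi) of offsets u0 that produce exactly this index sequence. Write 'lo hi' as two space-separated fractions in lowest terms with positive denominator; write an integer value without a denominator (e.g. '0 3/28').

0 1/12

C = [1/12, 1/3, 2/3, 2/3, 2/3, 1]
j=0 picked index 0: u0 ∈ [0, 1/12)
j=1 picked index 1: u0 ∈ [-1/12, 1/6)
j=2 picked index 2: u0 ∈ [0, 1/3)
j=3 picked index 2: u0 ∈ [-1/6, 1/6)
j=4 picked index 5: u0 ∈ [0, 1/3)
j=5 picked index 5: u0 ∈ [-1/6, 1/6)
intersection: [0, 1/12)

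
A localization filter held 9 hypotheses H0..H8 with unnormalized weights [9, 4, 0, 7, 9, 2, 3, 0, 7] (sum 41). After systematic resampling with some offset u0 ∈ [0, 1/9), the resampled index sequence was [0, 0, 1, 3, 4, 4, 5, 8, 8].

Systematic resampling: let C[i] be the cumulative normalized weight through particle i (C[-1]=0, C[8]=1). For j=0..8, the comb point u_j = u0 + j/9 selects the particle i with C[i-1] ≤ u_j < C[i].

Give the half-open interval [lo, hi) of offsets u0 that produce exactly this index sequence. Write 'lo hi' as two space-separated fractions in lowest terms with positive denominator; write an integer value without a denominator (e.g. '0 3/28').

19/369 11/123

C = [9/41, 13/41, 13/41, 20/41, 29/41, 31/41, 34/41, 34/41, 1]
j=0 picked index 0: u0 ∈ [0, 9/41)
j=1 picked index 0: u0 ∈ [-1/9, 40/369)
j=2 picked index 1: u0 ∈ [-1/369, 35/369)
j=3 picked index 3: u0 ∈ [-2/123, 19/123)
j=4 picked index 4: u0 ∈ [16/369, 97/369)
j=5 picked index 4: u0 ∈ [-25/369, 56/369)
j=6 picked index 5: u0 ∈ [5/123, 11/123)
j=7 picked index 8: u0 ∈ [19/369, 2/9)
j=8 picked index 8: u0 ∈ [-22/369, 1/9)
intersection: [19/369, 11/123)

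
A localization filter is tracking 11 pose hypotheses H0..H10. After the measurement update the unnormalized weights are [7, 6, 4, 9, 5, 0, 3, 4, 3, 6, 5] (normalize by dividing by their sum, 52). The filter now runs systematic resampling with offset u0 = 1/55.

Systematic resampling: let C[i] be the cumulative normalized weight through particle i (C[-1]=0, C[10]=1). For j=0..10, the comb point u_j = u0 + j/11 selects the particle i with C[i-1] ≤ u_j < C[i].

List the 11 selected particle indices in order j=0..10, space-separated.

0 0 1 2 3 3 4 7 8 9 10

C = [7/52, 1/4, 17/52, 1/2, 31/52, 31/52, 17/26, 19/26, 41/52, 47/52, 1]
j=0: u_0=1/55 ∈ [0, 7/52) → index 0
j=1: u_1=6/55 ∈ [0, 7/52) → index 0
j=2: u_2=1/5 ∈ [7/52, 1/4) → index 1
j=3: u_3=16/55 ∈ [1/4, 17/52) → index 2
j=4: u_4=21/55 ∈ [17/52, 1/2) → index 3
j=5: u_5=26/55 ∈ [17/52, 1/2) → index 3
j=6: u_6=31/55 ∈ [1/2, 31/52) → index 4
j=7: u_7=36/55 ∈ [17/26, 19/26) → index 7
j=8: u_8=41/55 ∈ [19/26, 41/52) → index 8
j=9: u_9=46/55 ∈ [41/52, 47/52) → index 9
j=10: u_10=51/55 ∈ [47/52, 1) → index 10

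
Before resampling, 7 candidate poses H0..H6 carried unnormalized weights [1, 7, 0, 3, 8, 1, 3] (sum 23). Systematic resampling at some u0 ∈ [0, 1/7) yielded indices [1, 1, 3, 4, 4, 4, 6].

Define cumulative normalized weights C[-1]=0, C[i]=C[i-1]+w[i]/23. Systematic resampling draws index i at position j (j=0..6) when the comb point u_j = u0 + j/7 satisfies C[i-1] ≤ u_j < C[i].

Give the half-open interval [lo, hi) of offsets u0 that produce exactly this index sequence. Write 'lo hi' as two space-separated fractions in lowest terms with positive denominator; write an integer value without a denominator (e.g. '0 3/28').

10/161 18/161

C = [1/23, 8/23, 8/23, 11/23, 19/23, 20/23, 1]
j=0 picked index 1: u0 ∈ [1/23, 8/23)
j=1 picked index 1: u0 ∈ [-16/161, 33/161)
j=2 picked index 3: u0 ∈ [10/161, 31/161)
j=3 picked index 4: u0 ∈ [8/161, 64/161)
j=4 picked index 4: u0 ∈ [-15/161, 41/161)
j=5 picked index 4: u0 ∈ [-38/161, 18/161)
j=6 picked index 6: u0 ∈ [2/161, 1/7)
intersection: [10/161, 18/161)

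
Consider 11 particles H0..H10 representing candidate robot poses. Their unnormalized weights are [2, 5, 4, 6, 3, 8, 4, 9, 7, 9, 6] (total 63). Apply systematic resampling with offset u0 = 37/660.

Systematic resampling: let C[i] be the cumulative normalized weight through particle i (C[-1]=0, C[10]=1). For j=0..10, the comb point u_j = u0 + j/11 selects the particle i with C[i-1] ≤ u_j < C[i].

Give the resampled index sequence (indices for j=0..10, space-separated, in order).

C = [2/63, 1/9, 11/63, 17/63, 20/63, 4/9, 32/63, 41/63, 16/21, 19/21, 1]
j=0: u_0=37/660 ∈ [2/63, 1/9) → index 1
j=1: u_1=97/660 ∈ [1/9, 11/63) → index 2
j=2: u_2=157/660 ∈ [11/63, 17/63) → index 3
j=3: u_3=217/660 ∈ [20/63, 4/9) → index 5
j=4: u_4=277/660 ∈ [20/63, 4/9) → index 5
j=5: u_5=337/660 ∈ [32/63, 41/63) → index 7
j=6: u_6=397/660 ∈ [32/63, 41/63) → index 7
j=7: u_7=457/660 ∈ [41/63, 16/21) → index 8
j=8: u_8=47/60 ∈ [16/21, 19/21) → index 9
j=9: u_9=577/660 ∈ [16/21, 19/21) → index 9
j=10: u_10=637/660 ∈ [19/21, 1) → index 10

1 2 3 5 5 7 7 8 9 9 10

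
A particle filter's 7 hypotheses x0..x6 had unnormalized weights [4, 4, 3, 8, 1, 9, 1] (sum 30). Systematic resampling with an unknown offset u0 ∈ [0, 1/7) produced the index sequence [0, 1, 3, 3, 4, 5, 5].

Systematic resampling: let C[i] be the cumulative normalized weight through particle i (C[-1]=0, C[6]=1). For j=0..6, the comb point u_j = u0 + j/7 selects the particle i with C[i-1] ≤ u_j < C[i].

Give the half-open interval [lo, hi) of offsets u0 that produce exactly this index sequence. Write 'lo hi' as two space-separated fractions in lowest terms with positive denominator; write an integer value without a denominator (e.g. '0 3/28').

C = [2/15, 4/15, 11/30, 19/30, 2/3, 29/30, 1]
j=0 picked index 0: u0 ∈ [0, 2/15)
j=1 picked index 1: u0 ∈ [-1/105, 13/105)
j=2 picked index 3: u0 ∈ [17/210, 73/210)
j=3 picked index 3: u0 ∈ [-13/210, 43/210)
j=4 picked index 4: u0 ∈ [13/210, 2/21)
j=5 picked index 5: u0 ∈ [-1/21, 53/210)
j=6 picked index 5: u0 ∈ [-4/21, 23/210)
intersection: [17/210, 2/21)

17/210 2/21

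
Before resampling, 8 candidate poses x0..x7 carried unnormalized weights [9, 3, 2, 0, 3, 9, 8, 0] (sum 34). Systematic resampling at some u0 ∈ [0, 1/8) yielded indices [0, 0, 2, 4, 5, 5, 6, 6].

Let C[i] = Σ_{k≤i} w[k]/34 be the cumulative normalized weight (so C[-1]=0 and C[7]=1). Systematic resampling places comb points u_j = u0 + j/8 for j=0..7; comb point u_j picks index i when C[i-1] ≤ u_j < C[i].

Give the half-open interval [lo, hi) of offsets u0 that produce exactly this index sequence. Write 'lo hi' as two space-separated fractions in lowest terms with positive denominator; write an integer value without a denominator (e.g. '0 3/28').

7/68 1/8

C = [9/34, 6/17, 7/17, 7/17, 1/2, 13/17, 1, 1]
j=0 picked index 0: u0 ∈ [0, 9/34)
j=1 picked index 0: u0 ∈ [-1/8, 19/136)
j=2 picked index 2: u0 ∈ [7/68, 11/68)
j=3 picked index 4: u0 ∈ [5/136, 1/8)
j=4 picked index 5: u0 ∈ [0, 9/34)
j=5 picked index 5: u0 ∈ [-1/8, 19/136)
j=6 picked index 6: u0 ∈ [1/68, 1/4)
j=7 picked index 6: u0 ∈ [-15/136, 1/8)
intersection: [7/68, 1/8)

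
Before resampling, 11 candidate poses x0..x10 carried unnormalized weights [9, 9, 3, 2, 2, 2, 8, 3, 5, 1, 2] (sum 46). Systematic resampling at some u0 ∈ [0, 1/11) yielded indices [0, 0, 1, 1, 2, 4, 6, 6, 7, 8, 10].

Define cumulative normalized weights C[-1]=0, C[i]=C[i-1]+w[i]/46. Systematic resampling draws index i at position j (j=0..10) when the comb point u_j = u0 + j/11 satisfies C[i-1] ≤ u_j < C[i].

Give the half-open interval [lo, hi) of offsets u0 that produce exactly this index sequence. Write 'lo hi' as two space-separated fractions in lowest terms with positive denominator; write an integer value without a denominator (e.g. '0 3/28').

12/253 45/506

C = [9/46, 9/23, 21/46, 1/2, 25/46, 27/46, 35/46, 19/23, 43/46, 22/23, 1]
j=0 picked index 0: u0 ∈ [0, 9/46)
j=1 picked index 0: u0 ∈ [-1/11, 53/506)
j=2 picked index 1: u0 ∈ [7/506, 53/253)
j=3 picked index 1: u0 ∈ [-39/506, 30/253)
j=4 picked index 2: u0 ∈ [7/253, 47/506)
j=5 picked index 4: u0 ∈ [1/22, 45/506)
j=6 picked index 6: u0 ∈ [21/506, 109/506)
j=7 picked index 6: u0 ∈ [-25/506, 63/506)
j=8 picked index 7: u0 ∈ [17/506, 25/253)
j=9 picked index 8: u0 ∈ [2/253, 59/506)
j=10 picked index 10: u0 ∈ [12/253, 1/11)
intersection: [12/253, 45/506)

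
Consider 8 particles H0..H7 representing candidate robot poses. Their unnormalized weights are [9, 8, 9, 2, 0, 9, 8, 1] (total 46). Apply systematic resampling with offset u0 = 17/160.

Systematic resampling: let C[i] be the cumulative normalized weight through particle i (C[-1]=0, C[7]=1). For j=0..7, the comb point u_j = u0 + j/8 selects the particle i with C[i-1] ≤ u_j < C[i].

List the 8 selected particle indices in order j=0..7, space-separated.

C = [9/46, 17/46, 13/23, 14/23, 14/23, 37/46, 45/46, 1]
j=0: u_0=17/160 ∈ [0, 9/46) → index 0
j=1: u_1=37/160 ∈ [9/46, 17/46) → index 1
j=2: u_2=57/160 ∈ [9/46, 17/46) → index 1
j=3: u_3=77/160 ∈ [17/46, 13/23) → index 2
j=4: u_4=97/160 ∈ [13/23, 14/23) → index 3
j=5: u_5=117/160 ∈ [14/23, 37/46) → index 5
j=6: u_6=137/160 ∈ [37/46, 45/46) → index 6
j=7: u_7=157/160 ∈ [45/46, 1) → index 7

0 1 1 2 3 5 6 7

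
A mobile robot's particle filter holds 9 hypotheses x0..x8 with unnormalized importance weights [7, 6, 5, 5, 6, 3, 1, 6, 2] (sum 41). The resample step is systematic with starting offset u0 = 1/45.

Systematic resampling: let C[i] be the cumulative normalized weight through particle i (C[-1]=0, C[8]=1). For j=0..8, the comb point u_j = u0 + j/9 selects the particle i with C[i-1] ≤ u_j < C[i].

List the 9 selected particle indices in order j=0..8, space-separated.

C = [7/41, 13/41, 18/41, 23/41, 29/41, 32/41, 33/41, 39/41, 1]
j=0: u_0=1/45 ∈ [0, 7/41) → index 0
j=1: u_1=2/15 ∈ [0, 7/41) → index 0
j=2: u_2=11/45 ∈ [7/41, 13/41) → index 1
j=3: u_3=16/45 ∈ [13/41, 18/41) → index 2
j=4: u_4=7/15 ∈ [18/41, 23/41) → index 3
j=5: u_5=26/45 ∈ [23/41, 29/41) → index 4
j=6: u_6=31/45 ∈ [23/41, 29/41) → index 4
j=7: u_7=4/5 ∈ [32/41, 33/41) → index 6
j=8: u_8=41/45 ∈ [33/41, 39/41) → index 7

0 0 1 2 3 4 4 6 7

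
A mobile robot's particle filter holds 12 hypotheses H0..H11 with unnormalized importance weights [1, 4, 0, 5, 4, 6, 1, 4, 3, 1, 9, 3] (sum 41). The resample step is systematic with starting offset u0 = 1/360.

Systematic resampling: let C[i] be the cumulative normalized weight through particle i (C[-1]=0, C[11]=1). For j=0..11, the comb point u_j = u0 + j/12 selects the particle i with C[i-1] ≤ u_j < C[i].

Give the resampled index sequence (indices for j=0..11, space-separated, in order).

0 1 3 4 4 5 6 7 8 10 10 10

C = [1/41, 5/41, 5/41, 10/41, 14/41, 20/41, 21/41, 25/41, 28/41, 29/41, 38/41, 1]
j=0: u_0=1/360 ∈ [0, 1/41) → index 0
j=1: u_1=31/360 ∈ [1/41, 5/41) → index 1
j=2: u_2=61/360 ∈ [5/41, 10/41) → index 3
j=3: u_3=91/360 ∈ [10/41, 14/41) → index 4
j=4: u_4=121/360 ∈ [10/41, 14/41) → index 4
j=5: u_5=151/360 ∈ [14/41, 20/41) → index 5
j=6: u_6=181/360 ∈ [20/41, 21/41) → index 6
j=7: u_7=211/360 ∈ [21/41, 25/41) → index 7
j=8: u_8=241/360 ∈ [25/41, 28/41) → index 8
j=9: u_9=271/360 ∈ [29/41, 38/41) → index 10
j=10: u_10=301/360 ∈ [29/41, 38/41) → index 10
j=11: u_11=331/360 ∈ [29/41, 38/41) → index 10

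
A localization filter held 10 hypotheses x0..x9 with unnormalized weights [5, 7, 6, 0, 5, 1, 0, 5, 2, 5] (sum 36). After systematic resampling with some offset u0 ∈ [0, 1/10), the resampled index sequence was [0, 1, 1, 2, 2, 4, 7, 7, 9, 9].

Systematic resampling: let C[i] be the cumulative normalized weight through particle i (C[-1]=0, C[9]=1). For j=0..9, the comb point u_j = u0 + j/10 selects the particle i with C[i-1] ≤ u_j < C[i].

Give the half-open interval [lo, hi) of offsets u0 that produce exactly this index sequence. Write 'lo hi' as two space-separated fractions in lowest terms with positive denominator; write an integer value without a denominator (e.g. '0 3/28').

1/15 1/10

C = [5/36, 1/3, 1/2, 1/2, 23/36, 2/3, 2/3, 29/36, 31/36, 1]
j=0 picked index 0: u0 ∈ [0, 5/36)
j=1 picked index 1: u0 ∈ [7/180, 7/30)
j=2 picked index 1: u0 ∈ [-11/180, 2/15)
j=3 picked index 2: u0 ∈ [1/30, 1/5)
j=4 picked index 2: u0 ∈ [-1/15, 1/10)
j=5 picked index 4: u0 ∈ [0, 5/36)
j=6 picked index 7: u0 ∈ [1/15, 37/180)
j=7 picked index 7: u0 ∈ [-1/30, 19/180)
j=8 picked index 9: u0 ∈ [11/180, 1/5)
j=9 picked index 9: u0 ∈ [-7/180, 1/10)
intersection: [1/15, 1/10)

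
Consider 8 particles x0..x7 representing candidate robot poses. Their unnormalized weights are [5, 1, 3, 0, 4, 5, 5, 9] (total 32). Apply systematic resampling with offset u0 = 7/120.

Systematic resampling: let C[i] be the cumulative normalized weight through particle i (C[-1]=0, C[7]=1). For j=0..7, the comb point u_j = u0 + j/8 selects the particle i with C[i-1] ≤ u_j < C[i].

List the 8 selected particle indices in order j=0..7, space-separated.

0 1 4 5 5 6 7 7

C = [5/32, 3/16, 9/32, 9/32, 13/32, 9/16, 23/32, 1]
j=0: u_0=7/120 ∈ [0, 5/32) → index 0
j=1: u_1=11/60 ∈ [5/32, 3/16) → index 1
j=2: u_2=37/120 ∈ [9/32, 13/32) → index 4
j=3: u_3=13/30 ∈ [13/32, 9/16) → index 5
j=4: u_4=67/120 ∈ [13/32, 9/16) → index 5
j=5: u_5=41/60 ∈ [9/16, 23/32) → index 6
j=6: u_6=97/120 ∈ [23/32, 1) → index 7
j=7: u_7=14/15 ∈ [23/32, 1) → index 7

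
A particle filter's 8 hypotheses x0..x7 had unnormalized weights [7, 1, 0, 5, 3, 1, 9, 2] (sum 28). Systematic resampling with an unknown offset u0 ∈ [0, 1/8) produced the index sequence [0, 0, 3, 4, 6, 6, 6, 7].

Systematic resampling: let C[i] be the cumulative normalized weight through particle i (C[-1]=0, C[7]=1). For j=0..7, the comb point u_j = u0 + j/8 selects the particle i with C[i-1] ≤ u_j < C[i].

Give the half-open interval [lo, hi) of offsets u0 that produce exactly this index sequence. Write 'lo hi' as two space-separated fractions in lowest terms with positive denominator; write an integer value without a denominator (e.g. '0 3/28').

3/28 1/8

C = [1/4, 2/7, 2/7, 13/28, 4/7, 17/28, 13/14, 1]
j=0 picked index 0: u0 ∈ [0, 1/4)
j=1 picked index 0: u0 ∈ [-1/8, 1/8)
j=2 picked index 3: u0 ∈ [1/28, 3/14)
j=3 picked index 4: u0 ∈ [5/56, 11/56)
j=4 picked index 6: u0 ∈ [3/28, 3/7)
j=5 picked index 6: u0 ∈ [-1/56, 17/56)
j=6 picked index 6: u0 ∈ [-1/7, 5/28)
j=7 picked index 7: u0 ∈ [3/56, 1/8)
intersection: [3/28, 1/8)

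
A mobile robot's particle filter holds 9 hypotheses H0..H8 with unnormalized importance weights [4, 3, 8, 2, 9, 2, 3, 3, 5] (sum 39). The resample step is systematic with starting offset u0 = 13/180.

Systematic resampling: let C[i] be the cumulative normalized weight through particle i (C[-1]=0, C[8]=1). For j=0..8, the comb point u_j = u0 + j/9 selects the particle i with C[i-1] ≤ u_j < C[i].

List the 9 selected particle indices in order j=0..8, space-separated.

C = [4/39, 7/39, 5/13, 17/39, 2/3, 28/39, 31/39, 34/39, 1]
j=0: u_0=13/180 ∈ [0, 4/39) → index 0
j=1: u_1=11/60 ∈ [7/39, 5/13) → index 2
j=2: u_2=53/180 ∈ [7/39, 5/13) → index 2
j=3: u_3=73/180 ∈ [5/13, 17/39) → index 3
j=4: u_4=31/60 ∈ [17/39, 2/3) → index 4
j=5: u_5=113/180 ∈ [17/39, 2/3) → index 4
j=6: u_6=133/180 ∈ [28/39, 31/39) → index 6
j=7: u_7=17/20 ∈ [31/39, 34/39) → index 7
j=8: u_8=173/180 ∈ [34/39, 1) → index 8

0 2 2 3 4 4 6 7 8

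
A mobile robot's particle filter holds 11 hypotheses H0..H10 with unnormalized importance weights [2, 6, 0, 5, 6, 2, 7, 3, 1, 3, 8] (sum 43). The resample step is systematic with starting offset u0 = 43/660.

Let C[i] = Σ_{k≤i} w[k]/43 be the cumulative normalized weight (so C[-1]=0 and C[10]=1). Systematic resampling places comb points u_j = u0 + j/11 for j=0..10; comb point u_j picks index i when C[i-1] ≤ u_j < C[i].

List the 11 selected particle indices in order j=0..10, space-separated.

C = [2/43, 8/43, 8/43, 13/43, 19/43, 21/43, 28/43, 31/43, 32/43, 35/43, 1]
j=0: u_0=43/660 ∈ [2/43, 8/43) → index 1
j=1: u_1=103/660 ∈ [2/43, 8/43) → index 1
j=2: u_2=163/660 ∈ [8/43, 13/43) → index 3
j=3: u_3=223/660 ∈ [13/43, 19/43) → index 4
j=4: u_4=283/660 ∈ [13/43, 19/43) → index 4
j=5: u_5=343/660 ∈ [21/43, 28/43) → index 6
j=6: u_6=403/660 ∈ [21/43, 28/43) → index 6
j=7: u_7=463/660 ∈ [28/43, 31/43) → index 7
j=8: u_8=523/660 ∈ [32/43, 35/43) → index 9
j=9: u_9=53/60 ∈ [35/43, 1) → index 10
j=10: u_10=643/660 ∈ [35/43, 1) → index 10

1 1 3 4 4 6 6 7 9 10 10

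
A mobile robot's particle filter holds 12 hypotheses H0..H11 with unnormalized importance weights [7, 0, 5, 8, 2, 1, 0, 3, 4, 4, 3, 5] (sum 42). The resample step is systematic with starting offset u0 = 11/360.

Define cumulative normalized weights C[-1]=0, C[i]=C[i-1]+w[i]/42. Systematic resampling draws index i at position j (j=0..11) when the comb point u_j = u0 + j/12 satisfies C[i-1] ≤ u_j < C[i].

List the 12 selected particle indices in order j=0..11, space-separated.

0 0 2 2 3 3 5 7 8 9 10 11

C = [1/6, 1/6, 2/7, 10/21, 11/21, 23/42, 23/42, 13/21, 5/7, 17/21, 37/42, 1]
j=0: u_0=11/360 ∈ [0, 1/6) → index 0
j=1: u_1=41/360 ∈ [0, 1/6) → index 0
j=2: u_2=71/360 ∈ [1/6, 2/7) → index 2
j=3: u_3=101/360 ∈ [1/6, 2/7) → index 2
j=4: u_4=131/360 ∈ [2/7, 10/21) → index 3
j=5: u_5=161/360 ∈ [2/7, 10/21) → index 3
j=6: u_6=191/360 ∈ [11/21, 23/42) → index 5
j=7: u_7=221/360 ∈ [23/42, 13/21) → index 7
j=8: u_8=251/360 ∈ [13/21, 5/7) → index 8
j=9: u_9=281/360 ∈ [5/7, 17/21) → index 9
j=10: u_10=311/360 ∈ [17/21, 37/42) → index 10
j=11: u_11=341/360 ∈ [37/42, 1) → index 11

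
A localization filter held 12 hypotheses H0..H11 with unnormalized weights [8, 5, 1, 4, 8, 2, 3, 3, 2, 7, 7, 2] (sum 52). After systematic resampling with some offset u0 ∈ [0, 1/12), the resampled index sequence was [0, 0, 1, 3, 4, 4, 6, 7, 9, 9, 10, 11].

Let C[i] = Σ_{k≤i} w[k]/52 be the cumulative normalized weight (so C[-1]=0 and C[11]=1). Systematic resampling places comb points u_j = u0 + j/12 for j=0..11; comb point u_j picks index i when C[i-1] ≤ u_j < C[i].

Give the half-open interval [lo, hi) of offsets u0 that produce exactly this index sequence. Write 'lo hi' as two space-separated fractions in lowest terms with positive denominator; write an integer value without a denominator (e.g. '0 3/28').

C = [2/13, 1/4, 7/26, 9/26, 1/2, 7/13, 31/52, 17/26, 9/13, 43/52, 25/26, 1]
j=0 picked index 0: u0 ∈ [0, 2/13)
j=1 picked index 0: u0 ∈ [-1/12, 11/156)
j=2 picked index 1: u0 ∈ [-1/78, 1/12)
j=3 picked index 3: u0 ∈ [1/52, 5/52)
j=4 picked index 4: u0 ∈ [1/78, 1/6)
j=5 picked index 4: u0 ∈ [-11/156, 1/12)
j=6 picked index 6: u0 ∈ [1/26, 5/52)
j=7 picked index 7: u0 ∈ [1/78, 11/156)
j=8 picked index 9: u0 ∈ [1/39, 25/156)
j=9 picked index 9: u0 ∈ [-3/52, 1/13)
j=10 picked index 10: u0 ∈ [-1/156, 5/39)
j=11 picked index 11: u0 ∈ [7/156, 1/12)
intersection: [7/156, 11/156)

7/156 11/156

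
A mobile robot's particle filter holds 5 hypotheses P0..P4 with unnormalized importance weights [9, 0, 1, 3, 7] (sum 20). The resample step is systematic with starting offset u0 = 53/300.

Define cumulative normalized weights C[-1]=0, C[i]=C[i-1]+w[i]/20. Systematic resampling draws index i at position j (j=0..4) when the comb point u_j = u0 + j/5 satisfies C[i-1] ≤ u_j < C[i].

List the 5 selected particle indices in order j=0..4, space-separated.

0 0 3 4 4

C = [9/20, 9/20, 1/2, 13/20, 1]
j=0: u_0=53/300 ∈ [0, 9/20) → index 0
j=1: u_1=113/300 ∈ [0, 9/20) → index 0
j=2: u_2=173/300 ∈ [1/2, 13/20) → index 3
j=3: u_3=233/300 ∈ [13/20, 1) → index 4
j=4: u_4=293/300 ∈ [13/20, 1) → index 4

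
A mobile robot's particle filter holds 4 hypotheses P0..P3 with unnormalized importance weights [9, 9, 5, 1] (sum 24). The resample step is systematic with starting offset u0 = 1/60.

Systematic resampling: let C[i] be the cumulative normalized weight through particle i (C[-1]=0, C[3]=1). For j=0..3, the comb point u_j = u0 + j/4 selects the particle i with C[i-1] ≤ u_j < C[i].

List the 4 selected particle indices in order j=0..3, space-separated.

C = [3/8, 3/4, 23/24, 1]
j=0: u_0=1/60 ∈ [0, 3/8) → index 0
j=1: u_1=4/15 ∈ [0, 3/8) → index 0
j=2: u_2=31/60 ∈ [3/8, 3/4) → index 1
j=3: u_3=23/30 ∈ [3/4, 23/24) → index 2

0 0 1 2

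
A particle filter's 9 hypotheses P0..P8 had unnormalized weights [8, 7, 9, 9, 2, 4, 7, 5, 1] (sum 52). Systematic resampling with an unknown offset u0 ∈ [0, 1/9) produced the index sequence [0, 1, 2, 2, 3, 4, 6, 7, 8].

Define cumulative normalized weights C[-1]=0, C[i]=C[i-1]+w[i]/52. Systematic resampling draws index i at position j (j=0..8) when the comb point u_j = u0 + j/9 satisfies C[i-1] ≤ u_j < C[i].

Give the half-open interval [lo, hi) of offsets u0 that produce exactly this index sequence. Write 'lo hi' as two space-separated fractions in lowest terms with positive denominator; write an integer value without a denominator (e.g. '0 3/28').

C = [2/13, 15/52, 6/13, 33/52, 35/52, 3/4, 23/26, 51/52, 1]
j=0 picked index 0: u0 ∈ [0, 2/13)
j=1 picked index 1: u0 ∈ [5/117, 83/468)
j=2 picked index 2: u0 ∈ [31/468, 28/117)
j=3 picked index 2: u0 ∈ [-7/156, 5/39)
j=4 picked index 3: u0 ∈ [2/117, 89/468)
j=5 picked index 4: u0 ∈ [37/468, 55/468)
j=6 picked index 6: u0 ∈ [1/12, 17/78)
j=7 picked index 7: u0 ∈ [25/234, 95/468)
j=8 picked index 8: u0 ∈ [43/468, 1/9)
intersection: [25/234, 1/9)

25/234 1/9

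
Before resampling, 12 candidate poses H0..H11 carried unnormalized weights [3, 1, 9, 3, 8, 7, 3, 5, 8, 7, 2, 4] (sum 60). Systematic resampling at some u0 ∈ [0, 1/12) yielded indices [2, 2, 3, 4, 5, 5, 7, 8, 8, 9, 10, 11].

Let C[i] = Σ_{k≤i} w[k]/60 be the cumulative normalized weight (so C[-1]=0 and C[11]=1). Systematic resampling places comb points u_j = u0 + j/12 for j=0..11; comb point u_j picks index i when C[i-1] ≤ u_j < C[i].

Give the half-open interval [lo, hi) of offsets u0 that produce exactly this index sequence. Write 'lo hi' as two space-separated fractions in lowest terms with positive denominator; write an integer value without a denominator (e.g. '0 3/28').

C = [1/20, 1/15, 13/60, 4/15, 2/5, 31/60, 17/30, 13/20, 47/60, 9/10, 14/15, 1]
j=0 picked index 2: u0 ∈ [1/15, 13/60)
j=1 picked index 2: u0 ∈ [-1/60, 2/15)
j=2 picked index 3: u0 ∈ [1/20, 1/10)
j=3 picked index 4: u0 ∈ [1/60, 3/20)
j=4 picked index 5: u0 ∈ [1/15, 11/60)
j=5 picked index 5: u0 ∈ [-1/60, 1/10)
j=6 picked index 7: u0 ∈ [1/15, 3/20)
j=7 picked index 8: u0 ∈ [1/15, 1/5)
j=8 picked index 8: u0 ∈ [-1/60, 7/60)
j=9 picked index 9: u0 ∈ [1/30, 3/20)
j=10 picked index 10: u0 ∈ [1/15, 1/10)
j=11 picked index 11: u0 ∈ [1/60, 1/12)
intersection: [1/15, 1/12)

1/15 1/12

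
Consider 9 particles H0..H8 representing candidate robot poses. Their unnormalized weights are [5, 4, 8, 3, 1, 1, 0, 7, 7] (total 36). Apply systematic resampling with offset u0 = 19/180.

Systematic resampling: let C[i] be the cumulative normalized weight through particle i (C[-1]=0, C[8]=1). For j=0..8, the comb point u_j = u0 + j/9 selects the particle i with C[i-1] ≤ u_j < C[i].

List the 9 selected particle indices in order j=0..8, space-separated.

0 1 2 2 3 7 7 8 8

C = [5/36, 1/4, 17/36, 5/9, 7/12, 11/18, 11/18, 29/36, 1]
j=0: u_0=19/180 ∈ [0, 5/36) → index 0
j=1: u_1=13/60 ∈ [5/36, 1/4) → index 1
j=2: u_2=59/180 ∈ [1/4, 17/36) → index 2
j=3: u_3=79/180 ∈ [1/4, 17/36) → index 2
j=4: u_4=11/20 ∈ [17/36, 5/9) → index 3
j=5: u_5=119/180 ∈ [11/18, 29/36) → index 7
j=6: u_6=139/180 ∈ [11/18, 29/36) → index 7
j=7: u_7=53/60 ∈ [29/36, 1) → index 8
j=8: u_8=179/180 ∈ [29/36, 1) → index 8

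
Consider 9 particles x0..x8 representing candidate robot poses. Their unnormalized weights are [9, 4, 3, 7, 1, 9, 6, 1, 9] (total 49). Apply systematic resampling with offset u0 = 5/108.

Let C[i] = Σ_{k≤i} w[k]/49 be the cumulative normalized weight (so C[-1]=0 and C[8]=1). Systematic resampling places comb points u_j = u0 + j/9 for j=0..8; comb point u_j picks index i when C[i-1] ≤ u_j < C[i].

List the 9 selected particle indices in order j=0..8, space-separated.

C = [9/49, 13/49, 16/49, 23/49, 24/49, 33/49, 39/49, 40/49, 1]
j=0: u_0=5/108 ∈ [0, 9/49) → index 0
j=1: u_1=17/108 ∈ [0, 9/49) → index 0
j=2: u_2=29/108 ∈ [13/49, 16/49) → index 2
j=3: u_3=41/108 ∈ [16/49, 23/49) → index 3
j=4: u_4=53/108 ∈ [24/49, 33/49) → index 5
j=5: u_5=65/108 ∈ [24/49, 33/49) → index 5
j=6: u_6=77/108 ∈ [33/49, 39/49) → index 6
j=7: u_7=89/108 ∈ [40/49, 1) → index 8
j=8: u_8=101/108 ∈ [40/49, 1) → index 8

0 0 2 3 5 5 6 8 8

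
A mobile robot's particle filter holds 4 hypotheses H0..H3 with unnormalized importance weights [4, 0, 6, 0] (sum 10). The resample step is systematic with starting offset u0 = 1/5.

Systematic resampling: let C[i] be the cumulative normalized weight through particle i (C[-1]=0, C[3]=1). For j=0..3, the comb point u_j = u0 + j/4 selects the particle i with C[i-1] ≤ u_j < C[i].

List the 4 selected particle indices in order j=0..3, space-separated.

C = [2/5, 2/5, 1, 1]
j=0: u_0=1/5 ∈ [0, 2/5) → index 0
j=1: u_1=9/20 ∈ [2/5, 1) → index 2
j=2: u_2=7/10 ∈ [2/5, 1) → index 2
j=3: u_3=19/20 ∈ [2/5, 1) → index 2

0 2 2 2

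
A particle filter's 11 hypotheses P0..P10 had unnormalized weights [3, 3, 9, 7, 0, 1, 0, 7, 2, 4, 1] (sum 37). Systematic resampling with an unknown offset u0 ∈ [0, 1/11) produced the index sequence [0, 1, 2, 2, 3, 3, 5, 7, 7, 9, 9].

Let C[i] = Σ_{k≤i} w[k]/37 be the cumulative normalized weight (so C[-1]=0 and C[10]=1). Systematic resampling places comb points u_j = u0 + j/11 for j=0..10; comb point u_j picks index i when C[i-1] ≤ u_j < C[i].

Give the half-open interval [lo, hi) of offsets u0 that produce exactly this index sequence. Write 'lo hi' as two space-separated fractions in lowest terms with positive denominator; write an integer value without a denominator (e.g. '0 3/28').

C = [3/37, 6/37, 15/37, 22/37, 22/37, 23/37, 23/37, 30/37, 32/37, 36/37, 1]
j=0 picked index 0: u0 ∈ [0, 3/37)
j=1 picked index 1: u0 ∈ [-4/407, 29/407)
j=2 picked index 2: u0 ∈ [-8/407, 91/407)
j=3 picked index 2: u0 ∈ [-45/407, 54/407)
j=4 picked index 3: u0 ∈ [17/407, 94/407)
j=5 picked index 3: u0 ∈ [-20/407, 57/407)
j=6 picked index 5: u0 ∈ [20/407, 31/407)
j=7 picked index 7: u0 ∈ [-6/407, 71/407)
j=8 picked index 7: u0 ∈ [-43/407, 34/407)
j=9 picked index 9: u0 ∈ [19/407, 63/407)
j=10 picked index 9: u0 ∈ [-18/407, 26/407)
intersection: [20/407, 26/407)

20/407 26/407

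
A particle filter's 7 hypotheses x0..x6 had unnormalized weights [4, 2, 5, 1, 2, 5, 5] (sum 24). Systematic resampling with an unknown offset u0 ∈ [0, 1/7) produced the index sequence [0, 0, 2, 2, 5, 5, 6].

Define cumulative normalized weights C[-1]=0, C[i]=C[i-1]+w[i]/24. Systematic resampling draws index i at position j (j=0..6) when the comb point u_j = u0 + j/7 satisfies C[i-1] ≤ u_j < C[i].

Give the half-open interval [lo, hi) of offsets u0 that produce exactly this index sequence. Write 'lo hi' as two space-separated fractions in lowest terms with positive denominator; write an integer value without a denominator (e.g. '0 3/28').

1/84 1/42

C = [1/6, 1/4, 11/24, 1/2, 7/12, 19/24, 1]
j=0 picked index 0: u0 ∈ [0, 1/6)
j=1 picked index 0: u0 ∈ [-1/7, 1/42)
j=2 picked index 2: u0 ∈ [-1/28, 29/168)
j=3 picked index 2: u0 ∈ [-5/28, 5/168)
j=4 picked index 5: u0 ∈ [1/84, 37/168)
j=5 picked index 5: u0 ∈ [-11/84, 13/168)
j=6 picked index 6: u0 ∈ [-11/168, 1/7)
intersection: [1/84, 1/42)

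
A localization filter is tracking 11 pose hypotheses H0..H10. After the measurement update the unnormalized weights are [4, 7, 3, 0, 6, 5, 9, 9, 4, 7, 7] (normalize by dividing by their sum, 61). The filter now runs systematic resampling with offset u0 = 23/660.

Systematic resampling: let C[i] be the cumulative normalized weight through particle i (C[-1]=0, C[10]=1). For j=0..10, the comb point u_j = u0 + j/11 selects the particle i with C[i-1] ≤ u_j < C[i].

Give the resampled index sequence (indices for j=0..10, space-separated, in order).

0 1 2 4 5 6 7 7 8 9 10

C = [4/61, 11/61, 14/61, 14/61, 20/61, 25/61, 34/61, 43/61, 47/61, 54/61, 1]
j=0: u_0=23/660 ∈ [0, 4/61) → index 0
j=1: u_1=83/660 ∈ [4/61, 11/61) → index 1
j=2: u_2=13/60 ∈ [11/61, 14/61) → index 2
j=3: u_3=203/660 ∈ [14/61, 20/61) → index 4
j=4: u_4=263/660 ∈ [20/61, 25/61) → index 5
j=5: u_5=323/660 ∈ [25/61, 34/61) → index 6
j=6: u_6=383/660 ∈ [34/61, 43/61) → index 7
j=7: u_7=443/660 ∈ [34/61, 43/61) → index 7
j=8: u_8=503/660 ∈ [43/61, 47/61) → index 8
j=9: u_9=563/660 ∈ [47/61, 54/61) → index 9
j=10: u_10=623/660 ∈ [54/61, 1) → index 10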